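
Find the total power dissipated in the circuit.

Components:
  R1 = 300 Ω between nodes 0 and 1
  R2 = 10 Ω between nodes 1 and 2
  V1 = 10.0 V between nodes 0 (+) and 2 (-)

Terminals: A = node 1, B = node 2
Nodal analysis, taking node 2 as the 0 V reference.
Source V1 fixes V_0 = 10 V.
KCL at each unknown node (sum of currents leaving = 0; resistances in Ω):
  Node 1: (V_1 - 10)/300 + (V_1 - 0)/10 = 0
Collecting terms: 0.1033 × V_1 = 0.03333  =>  V_1 = 0.3226 V
Power in each resistor, P = (ΔV)²/R:
  P_R1 = (10 - 0.3226)²/300 = 0.3122 W
  P_R2 = (0.3226 - 0)²/10 = 0.01041 W
P_total = P_R1 + P_R2 = 0.3226 W

Final answer: 0.3226 W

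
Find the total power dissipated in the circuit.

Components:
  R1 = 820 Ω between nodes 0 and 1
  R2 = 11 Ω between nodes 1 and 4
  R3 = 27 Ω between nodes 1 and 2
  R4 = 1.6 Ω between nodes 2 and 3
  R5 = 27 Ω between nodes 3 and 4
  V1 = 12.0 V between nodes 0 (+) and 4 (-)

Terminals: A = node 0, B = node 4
Nodal analysis, taking node 4 as the 0 V reference.
Source V1 fixes V_0 = 12 V.
KCL at each unknown node (sum of currents leaving = 0; resistances in Ω):
  Node 1: (V_1 - 12)/820 + (V_1 - 0)/11 + (V_1 - V_2)/27 = 0
  Node 2: (V_2 - V_1)/27 + (V_2 - V_3)/1.6 = 0
  Node 3: (V_3 - V_2)/1.6 + (V_3 - 0)/27 = 0
Collecting terms (coefficients in siemens):
  0.1292·V_1 - 0.03704·V_2 = 0.01463
  0.662·V_2 - 0.03704·V_1 - 0.625·V_3 = 0
  0.662·V_3 - 0.625·V_2 = 0
Solving these 3 simultaneous equations (Gaussian elimination) gives:
  V_1 = 0.1329 V, V_2 = 0.06836 V, V_3 = 0.06454 V
Power in each resistor, P = (ΔV)²/R:
  P_R1 = (12 - 0.1329)²/820 = 0.1717 W
  P_R2 = (0.1329 - 0)²/11 = 0.001606 W
  P_R3 = (0.1329 - 0.06836)²/27 = 0.0001543 W
  P_R4 = (0.06836 - 0.06454)²/1.6 = 0.000009142 W
  P_R5 = (0.06454 - 0)²/27 = 0.0001543 W
P_total = P_R1 + P_R2 + P_R3 + P_R4 + P_R5 = 0.1737 W

Final answer: 0.1737 W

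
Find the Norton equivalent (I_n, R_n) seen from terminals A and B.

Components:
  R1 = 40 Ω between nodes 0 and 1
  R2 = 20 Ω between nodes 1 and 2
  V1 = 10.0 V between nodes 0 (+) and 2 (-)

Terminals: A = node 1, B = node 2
Find the Thévenin equivalent first; then I_n = V_th/R_th and R_n = R_th.
Step 1 — V_th is the open-circuit voltage V_A - V_B (nothing connected across the terminals).
Nodal analysis, taking node 2 as the 0 V reference.
Source V1 fixes V_0 = 10 V.
KCL at each unknown node (sum of currents leaving = 0; resistances in Ω):
  Node 1: (V_1 - 10)/40 + (V_1 - 0)/20 = 0
Collecting terms: 0.075 × V_1 = 0.25  =>  V_1 = 3.333 V
V_th = V_1 - V_2 = 3.333 - 0 = 3.333 V
Step 2 — R_th: zero the source — replace V1 by a short circuit (node 2 merges into node 0) — and find the resistance seen between A (node 1) and B (node 0).
Reduce the network between node 1 (A) and node 0 (B) by series/parallel combination:
  Rp1 = R1 ‖ R2 (parallel, both between nodes 0 and 1) = 1/(1/40 + 1/20) = 13.33 Ω
R_th = 13.33 Ω
I_n = V_th/R_th = 3.333/13.33 = 0.25 A, and R_n = R_th = 13.33 Ω

Final answer: I_n = 0.25 A, R_n = 13.33 Ω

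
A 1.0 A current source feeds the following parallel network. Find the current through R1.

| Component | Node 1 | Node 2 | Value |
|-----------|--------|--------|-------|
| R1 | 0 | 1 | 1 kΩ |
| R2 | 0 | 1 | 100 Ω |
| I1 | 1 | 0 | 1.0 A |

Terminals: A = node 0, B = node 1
All resistors sit directly between nodes 0 and 1, so they are in parallel and share one voltage V; the full source current 1 A splits among them.
1/R_par = 1/1000 + 1/100 = 0.011 S  =>  R_par = 90.91 Ω
V = I × R_par = 1 × 90.91 = 90.91 V
I_R1 = V/R1 = 90.91/1000 = 0.09091 A

Final answer: 0.09091 A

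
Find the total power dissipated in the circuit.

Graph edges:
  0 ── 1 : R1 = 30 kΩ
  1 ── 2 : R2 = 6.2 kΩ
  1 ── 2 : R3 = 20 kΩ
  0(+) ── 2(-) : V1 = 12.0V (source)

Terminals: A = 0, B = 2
Nodal analysis, taking node 2 as the 0 V reference.
Source V1 fixes V_0 = 12 V.
KCL at each unknown node (sum of currents leaving = 0; resistances in Ω):
  Node 1: (V_1 - 12)/30000 + (V_1 - 0)/6200 + (V_1 - 0)/20000 = 0
Collecting terms: 0.0002446 × V_1 = 0.0004  =>  V_1 = 1.635 V
Power in each resistor, P = (ΔV)²/R:
  P_R1 = (12 - 1.635)²/30000 = 0.003581 W
  P_R2 = (1.635 - 0)²/6200 = 0.0004313 W
  P_R3 = (1.635 - 0)²/20000 = 0.0001337 W
P_total = P_R1 + P_R2 + P_R3 = 0.004146 W

Final answer: 0.004146 W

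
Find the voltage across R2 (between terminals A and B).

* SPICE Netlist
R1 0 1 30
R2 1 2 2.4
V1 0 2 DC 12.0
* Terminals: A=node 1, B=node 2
R1 and R2 are in series across V1 (node 0 → node 1 → node 2), and the output A–B is taken across R2, so this is a voltage divider.
Series current: I = V1/(R1 + R2) = 12/(30 + 2.4) = 12/32.4 = 0.3704 A
V_R2 = I × R2 = V1 × R2/(R1 + R2) = 12 × 2.4/32.4 = 0.8889 V

Final answer: 0.8889 V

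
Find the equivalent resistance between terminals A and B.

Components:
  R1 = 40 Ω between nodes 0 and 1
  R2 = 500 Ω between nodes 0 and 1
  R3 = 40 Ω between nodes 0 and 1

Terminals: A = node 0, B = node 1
Reduce the network between node 0 (A) and node 1 (B) by series/parallel combination:
  Rp1 = R1 ‖ R2 ‖ R3 (parallel, all between nodes 0 and 1) = 1/(1/40 + 1/500 + 1/40) = 19.23 Ω
R_eq = 19.23 Ω

Final answer: 19.23 Ω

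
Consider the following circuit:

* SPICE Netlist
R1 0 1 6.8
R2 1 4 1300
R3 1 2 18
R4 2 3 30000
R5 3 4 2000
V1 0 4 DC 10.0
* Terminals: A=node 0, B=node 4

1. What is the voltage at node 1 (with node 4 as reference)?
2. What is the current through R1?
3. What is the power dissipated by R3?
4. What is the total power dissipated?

Nodal analysis, taking node 4 as the 0 V reference.
Source V1 fixes V_0 = 10 V.
KCL at each unknown node (sum of currents leaving = 0; resistances in Ω):
  Node 1: (V_1 - 10)/6.8 + (V_1 - 0)/1300 + (V_1 - V_2)/18 = 0
  Node 2: (V_2 - V_1)/18 + (V_2 - V_3)/30000 = 0
  Node 3: (V_3 - V_2)/30000 + (V_3 - 0)/2000 = 0
Collecting terms (coefficients in siemens):
  0.2034·V_1 - 0.05556·V_2 = 1.471
  0.05559·V_2 - 0.05556·V_1 - 0.00003333·V_3 = 0
  0.0005333·V_3 - 0.00003333·V_2 = 0
Solving these 3 simultaneous equations (Gaussian elimination) gives:
  V_1 = 9.946 V, V_2 = 9.94 V, V_3 = 0.6213 V
Part 1:
  Read off the nodal solution: V_1 = 9.946 V
Part 2:
  I_R1 = (V_0 - V_1)/R1 = (10 - 9.946)/6.8 = 0.007961 A
  Magnitude: I_R1 = 0.007961 A
Part 3:
  I_R3 = (V_1 - V_2)/R3 = (9.946 - 9.94)/18 = 0.0003106 A
  P_R3 = I_R3² × R3 = (0.0003106)² × 18 = 0.000001737 W
Part 4:
  Power in each resistor, P = (ΔV)²/R:
    P_R1 = (10 - 9.946)²/6.8 = 0.000431 W
    P_R2 = (9.946 - 0)²/1300 = 0.07609 W
    P_R3 = (9.946 - 9.94)²/18 = 0.000001737 W
    P_R4 = (9.94 - 0.6213)²/30000 = 0.002895 W
    P_R5 = (0.6213 - 0)²/2000 = 0.000193 W
  P_total = P_R1 + P_R2 + P_R3 + P_R4 + P_R5 = 0.07961 W

Final answers:
1. V_1 = 9.946 V
2. I_R1 = 0.007961 A
3. P_R3 = 1.737e-06 W
4. P_total = 0.07961 W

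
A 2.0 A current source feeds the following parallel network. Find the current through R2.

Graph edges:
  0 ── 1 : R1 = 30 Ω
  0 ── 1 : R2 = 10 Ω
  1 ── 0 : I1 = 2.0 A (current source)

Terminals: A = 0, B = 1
All resistors sit directly between nodes 0 and 1, so they are in parallel and share one voltage V; the full source current 2 A splits among them.
1/R_par = 1/30 + 1/10 = 0.1333 S  =>  R_par = 7.5 Ω
V = I × R_par = 2 × 7.5 = 15 V
I_R2 = V/R2 = 15/10 = 1.5 A

Final answer: 1.5 A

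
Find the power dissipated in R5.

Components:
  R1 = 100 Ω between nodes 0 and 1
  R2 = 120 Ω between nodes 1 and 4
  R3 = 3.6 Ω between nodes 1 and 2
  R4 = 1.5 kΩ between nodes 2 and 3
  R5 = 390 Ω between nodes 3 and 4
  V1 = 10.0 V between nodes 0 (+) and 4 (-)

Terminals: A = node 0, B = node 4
Nodal analysis, taking node 4 as the 0 V reference.
Source V1 fixes V_0 = 10 V.
KCL at each unknown node (sum of currents leaving = 0; resistances in Ω):
  Node 1: (V_1 - 10)/100 + (V_1 - 0)/120 + (V_1 - V_2)/3.6 = 0
  Node 2: (V_2 - V_1)/3.6 + (V_2 - V_3)/1500 = 0
  Node 3: (V_3 - V_2)/1500 + (V_3 - 0)/390 = 0
Collecting terms (coefficients in siemens):
  0.2961·V_1 - 0.2778·V_2 = 0.1
  0.2784·V_2 - 0.2778·V_1 - 0.0006667·V_3 = 0
  0.003231·V_3 - 0.0006667·V_2 = 0
Solving these 3 simultaneous equations (Gaussian elimination) gives:
  V_1 = 5.302 V, V_2 = 5.292 V, V_3 = 1.092 V
I_R5 = (V_3 - V_4)/R5 = (1.092 - 0)/390 = 0.0028 A
P_R5 = I_R5² × R5 = (0.0028)² × 390 = 0.003057 W

Final answer: 0.003057 W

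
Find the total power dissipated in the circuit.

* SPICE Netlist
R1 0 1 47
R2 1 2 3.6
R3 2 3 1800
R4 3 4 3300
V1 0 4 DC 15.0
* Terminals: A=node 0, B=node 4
Nodal analysis, taking node 4 as the 0 V reference.
Source V1 fixes V_0 = 15 V.
KCL at each unknown node (sum of currents leaving = 0; resistances in Ω):
  Node 1: (V_1 - 15)/47 + (V_1 - V_2)/3.6 = 0
  Node 2: (V_2 - V_1)/3.6 + (V_2 - V_3)/1800 = 0
  Node 3: (V_3 - V_2)/1800 + (V_3 - 0)/3300 = 0
Collecting terms (coefficients in siemens):
  0.2991·V_1 - 0.2778·V_2 = 0.3191
  0.2783·V_2 - 0.2778·V_1 - 0.0005556·V_3 = 0
  0.0008586·V_3 - 0.0005556·V_2 = 0
Solving these 3 simultaneous equations (Gaussian elimination) gives:
  V_1 = 14.86 V, V_2 = 14.85 V, V_3 = 9.611 V
Power in each resistor, P = (ΔV)²/R:
  P_R1 = (15 - 14.86)²/47 = 0.0003986 W
  P_R2 = (14.86 - 14.85)²/3.6 = 0.00003053 W
  P_R3 = (14.85 - 9.611)²/1800 = 0.01527 W
  P_R4 = (9.611 - 0)²/3300 = 0.02799 W
P_total = P_R1 + P_R2 + P_R3 + P_R4 = 0.04368 W

Final answer: 0.04368 W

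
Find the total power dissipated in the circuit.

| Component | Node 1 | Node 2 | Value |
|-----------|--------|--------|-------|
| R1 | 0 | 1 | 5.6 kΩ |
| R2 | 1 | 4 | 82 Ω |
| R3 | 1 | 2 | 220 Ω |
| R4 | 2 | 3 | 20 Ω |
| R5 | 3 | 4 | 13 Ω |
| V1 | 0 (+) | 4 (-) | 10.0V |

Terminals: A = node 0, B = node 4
Nodal analysis, taking node 4 as the 0 V reference.
Source V1 fixes V_0 = 10 V.
KCL at each unknown node (sum of currents leaving = 0; resistances in Ω):
  Node 1: (V_1 - 10)/5600 + (V_1 - 0)/82 + (V_1 - V_2)/220 = 0
  Node 2: (V_2 - V_1)/220 + (V_2 - V_3)/20 = 0
  Node 3: (V_3 - V_2)/20 + (V_3 - 0)/13 = 0
Collecting terms (coefficients in siemens):
  0.01692·V_1 - 0.004545·V_2 = 0.001786
  0.05455·V_2 - 0.004545·V_1 - 0.05·V_3 = 0
  0.1269·V_3 - 0.05·V_2 = 0
Solving these 3 simultaneous equations (Gaussian elimination) gives:
  V_1 = 0.1094 V, V_2 = 0.01427 V, V_3 = 0.00562 V
Power in each resistor, P = (ΔV)²/R:
  P_R1 = (10 - 0.1094)²/5600 = 0.01747 W
  P_R2 = (0.1094 - 0)²/82 = 0.0001459 W
  P_R3 = (0.1094 - 0.01427)²/220 = 0.00004112 W
  P_R4 = (0.01427 - 0.00562)²/20 = 0.000003738 W
  P_R5 = (0.00562 - 0)²/13 = 0.00000243 W
P_total = P_R1 + P_R2 + P_R3 + P_R4 + P_R5 = 0.01766 W

Final answer: 0.01766 W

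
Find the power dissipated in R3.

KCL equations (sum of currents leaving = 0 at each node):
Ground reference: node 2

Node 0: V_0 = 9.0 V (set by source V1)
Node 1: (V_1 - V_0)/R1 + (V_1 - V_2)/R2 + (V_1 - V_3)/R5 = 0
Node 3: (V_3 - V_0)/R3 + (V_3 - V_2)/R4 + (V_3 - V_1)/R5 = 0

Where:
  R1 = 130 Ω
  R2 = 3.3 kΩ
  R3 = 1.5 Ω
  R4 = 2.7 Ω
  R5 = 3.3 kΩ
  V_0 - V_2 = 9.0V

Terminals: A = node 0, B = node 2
Nodal analysis, taking node 2 as the 0 V reference.
Source V1 fixes V_0 = 9 V.
KCL at each unknown node (sum of currents leaving = 0; resistances in Ω):
  Node 1: (V_1 - 9)/130 + (V_1 - 0)/3300 + (V_1 - V_3)/3300 = 0
  Node 3: (V_3 - 9)/1.5 + (V_3 - 0)/2.7 + (V_3 - V_1)/3300 = 0
Collecting terms (coefficients in siemens):
  0.008298·V_1 - 0.000303·V_3 = 0.06923
  1.037·V_3 - 0.000303·V_1 = 6
Determinant D = (0.008298)(1.037) - (-0.000303)(-0.000303) = 0.008608
V_1 = [(0.06923)(1.037) - (-0.000303)(6)]/D = 8.554 V
V_3 = [(0.008298)(6) - (0.06923)(-0.000303)]/D = 5.787 V
I_R3 = (V_0 - V_3)/R3 = (9 - 5.787)/1.5 = 2.142 A
P_R3 = I_R3² × R3 = (2.142)² × 1.5 = 6.884 W

Final answer: 6.884 W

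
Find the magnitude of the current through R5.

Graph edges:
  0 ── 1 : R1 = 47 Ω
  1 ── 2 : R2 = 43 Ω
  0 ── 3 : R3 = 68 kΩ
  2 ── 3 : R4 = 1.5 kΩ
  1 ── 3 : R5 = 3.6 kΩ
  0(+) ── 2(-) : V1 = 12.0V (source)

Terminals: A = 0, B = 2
Nodal analysis, taking node 2 as the 0 V reference.
Source V1 fixes V_0 = 12 V.
KCL at each unknown node (sum of currents leaving = 0; resistances in Ω):
  Node 1: (V_1 - 12)/47 + (V_1 - 0)/43 + (V_1 - V_3)/3600 = 0
  Node 3: (V_3 - 12)/68000 + (V_3 - 0)/1500 + (V_3 - V_1)/3600 = 0
Collecting terms (coefficients in siemens):
  0.04481·V_1 - 0.0002778·V_3 = 0.2553
  0.0009592·V_3 - 0.0002778·V_1 = 0.0001765
Determinant D = (0.04481)(0.0009592) - (-0.0002778)(-0.0002778) = 0.0000429
V_1 = [(0.2553)(0.0009592) - (-0.0002778)(0.0001765)]/D = 5.709 V
V_3 = [(0.04481)(0.0001765) - (0.2553)(-0.0002778)]/D = 1.837 V
I_R5 = (V_1 - V_3)/R5 = (5.709 - 1.837)/3600 = 0.001075 A
|I_R5| = 0.001075 A

Final answer: |I_R5| = 0.001075 A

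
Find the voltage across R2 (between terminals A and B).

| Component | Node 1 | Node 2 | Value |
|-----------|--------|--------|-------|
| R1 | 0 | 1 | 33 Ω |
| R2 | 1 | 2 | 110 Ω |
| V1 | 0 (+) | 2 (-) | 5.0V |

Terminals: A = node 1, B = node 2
R1 and R2 are in series across V1 (node 0 → node 1 → node 2), and the output A–B is taken across R2, so this is a voltage divider.
Series current: I = V1/(R1 + R2) = 5/(33 + 110) = 5/143 = 0.03497 A
V_R2 = I × R2 = V1 × R2/(R1 + R2) = 5 × 110/143 = 3.846 V

Final answer: 3.846 V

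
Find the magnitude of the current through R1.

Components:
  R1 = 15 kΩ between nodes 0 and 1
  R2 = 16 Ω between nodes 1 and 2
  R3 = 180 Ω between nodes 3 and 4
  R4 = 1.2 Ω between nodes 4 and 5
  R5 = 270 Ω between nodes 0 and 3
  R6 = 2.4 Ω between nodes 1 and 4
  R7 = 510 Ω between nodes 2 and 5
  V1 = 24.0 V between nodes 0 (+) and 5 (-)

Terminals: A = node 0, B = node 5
Nodal analysis, taking node 5 as the 0 V reference.
Source V1 fixes V_0 = 24 V.
KCL at each unknown node (sum of currents leaving = 0; resistances in Ω):
  Node 1: (V_1 - 24)/15000 + (V_1 - V_2)/16 + (V_1 - V_4)/2.4 = 0
  Node 2: (V_2 - V_1)/16 + (V_2 - 0)/510 = 0
  Node 3: (V_3 - V_4)/180 + (V_3 - 24)/270 = 0
  Node 4: (V_4 - V_3)/180 + (V_4 - 0)/1.2 + (V_4 - V_1)/2.4 = 0
Collecting terms (coefficients in siemens):
  0.4792·V_1 - 0.0625·V_2 - 0.4167·V_4 = 0.0016
  0.06446·V_2 - 0.0625·V_1 = 0
  0.009259·V_3 - 0.005556·V_4 = 0.08889
  1.256·V_4 - 0.4167·V_1 - 0.005556·V_3 = 0
Solving these 4 simultaneous equations (Gaussian elimination) gives:
  V_1 = 0.0691 V, V_2 = 0.06699 V, V_3 = 9.639 V, V_4 = 0.06558 V
I_R1 = (V_0 - V_1)/R1 = (24 - 0.0691)/15000 = 0.001595 A
|I_R1| = 0.001595 A

Final answer: |I_R1| = 0.001595 A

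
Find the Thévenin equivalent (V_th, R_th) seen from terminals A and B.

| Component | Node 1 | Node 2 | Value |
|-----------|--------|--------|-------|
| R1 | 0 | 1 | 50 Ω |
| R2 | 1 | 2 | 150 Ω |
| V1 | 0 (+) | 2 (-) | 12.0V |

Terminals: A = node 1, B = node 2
Step 1 — V_th is the open-circuit voltage V_A - V_B (nothing connected across the terminals).
Nodal analysis, taking node 2 as the 0 V reference.
Source V1 fixes V_0 = 12 V.
KCL at each unknown node (sum of currents leaving = 0; resistances in Ω):
  Node 1: (V_1 - 12)/50 + (V_1 - 0)/150 = 0
Collecting terms: 0.02667 × V_1 = 0.24  =>  V_1 = 9 V
V_th = V_1 - V_2 = 9 - 0 = 9 V
Step 2 — R_th: zero the source — replace V1 by a short circuit (node 2 merges into node 0) — and find the resistance seen between A (node 1) and B (node 0).
Reduce the network between node 1 (A) and node 0 (B) by series/parallel combination:
  Rp1 = R1 ‖ R2 (parallel, both between nodes 0 and 1) = 1/(1/50 + 1/150) = 37.5 Ω
R_th = 37.5 Ω

Final answer: V_th = 9 V, R_th = 37.5 Ω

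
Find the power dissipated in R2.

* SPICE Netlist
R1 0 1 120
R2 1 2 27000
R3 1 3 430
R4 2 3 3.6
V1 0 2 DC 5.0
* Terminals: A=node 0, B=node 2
Nodal analysis, taking node 2 as the 0 V reference.
Source V1 fixes V_0 = 5 V.
KCL at each unknown node (sum of currents leaving = 0; resistances in Ω):
  Node 1: (V_1 - 5)/120 + (V_1 - 0)/27000 + (V_1 - V_3)/430 = 0
  Node 3: (V_3 - V_1)/430 + (V_3 - 0)/3.6 = 0
Collecting terms (coefficients in siemens):
  0.0107·V_1 - 0.002326·V_3 = 0.04167
  0.2801·V_3 - 0.002326·V_1 = 0
Determinant D = (0.0107)(0.2801) - (-0.002326)(-0.002326) = 0.002991
V_1 = [(0.04167)(0.2801) - (-0.002326)(0)]/D = 3.903 V
V_3 = [(0.0107)(0) - (0.04167)(-0.002326)]/D = 0.0324 V
I_R2 = (V_1 - V_2)/R2 = (3.903 - 0)/27000 = 0.0001445 A
P_R2 = I_R2² × R2 = (0.0001445)² × 27000 = 0.0005641 W

Final answer: 0.0005641 W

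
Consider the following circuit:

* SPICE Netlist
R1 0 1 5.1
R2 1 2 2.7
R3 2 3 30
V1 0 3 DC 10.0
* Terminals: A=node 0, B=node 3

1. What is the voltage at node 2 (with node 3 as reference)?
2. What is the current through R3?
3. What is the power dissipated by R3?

Nodal analysis, taking node 3 as the 0 V reference.
Source V1 fixes V_0 = 10 V.
KCL at each unknown node (sum of currents leaving = 0; resistances in Ω):
  Node 1: (V_1 - 10)/5.1 + (V_1 - V_2)/2.7 = 0
  Node 2: (V_2 - V_1)/2.7 + (V_2 - 0)/30 = 0
Collecting terms (coefficients in siemens):
  0.5664·V_1 - 0.3704·V_2 = 1.961
  0.4037·V_2 - 0.3704·V_1 = 0
Determinant D = (0.5664)(0.4037) - (-0.3704)(-0.3704) = 0.0915
V_1 = [(1.961)(0.4037) - (-0.3704)(0)]/D = 8.651 V
V_2 = [(0.5664)(0) - (1.961)(-0.3704)]/D = 7.937 V
Part 1:
  Read off the nodal solution: V_2 = 7.937 V
Part 2:
  I_R3 = (V_2 - V_3)/R3 = (7.937 - 0)/30 = 0.2646 A
  Magnitude: I_R3 = 0.2646 A
Part 3:
  I_R3 = (V_2 - V_3)/R3 = (7.937 - 0)/30 = 0.2646 A
  P_R3 = I_R3² × R3 = (0.2646)² × 30 = 2.1 W

Final answers:
1. V_2 = 7.937 V
2. I_R3 = 0.2646 A
3. P_R3 = 2.1 W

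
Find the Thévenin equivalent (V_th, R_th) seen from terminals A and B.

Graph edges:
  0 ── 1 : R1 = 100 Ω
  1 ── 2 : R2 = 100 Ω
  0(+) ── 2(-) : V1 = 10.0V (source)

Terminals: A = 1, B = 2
Step 1 — V_th is the open-circuit voltage V_A - V_B (nothing connected across the terminals).
Nodal analysis, taking node 2 as the 0 V reference.
Source V1 fixes V_0 = 10 V.
KCL at each unknown node (sum of currents leaving = 0; resistances in Ω):
  Node 1: (V_1 - 10)/100 + (V_1 - 0)/100 = 0
Collecting terms: 0.02 × V_1 = 0.1  =>  V_1 = 5 V
V_th = V_1 - V_2 = 5 - 0 = 5 V
Step 2 — R_th: zero the source — replace V1 by a short circuit (node 2 merges into node 0) — and find the resistance seen between A (node 1) and B (node 0).
Reduce the network between node 1 (A) and node 0 (B) by series/parallel combination:
  Rp1 = R1 ‖ R2 (parallel, both between nodes 0 and 1) = 1/(1/100 + 1/100) = 50 Ω
R_th = 50 Ω

Final answer: V_th = 5 V, R_th = 50 Ω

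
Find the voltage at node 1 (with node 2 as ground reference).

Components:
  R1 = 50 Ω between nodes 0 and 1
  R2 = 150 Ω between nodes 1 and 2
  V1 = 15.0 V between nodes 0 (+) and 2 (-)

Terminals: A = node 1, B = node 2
Nodal analysis, taking node 2 as the 0 V reference.
Source V1 fixes V_0 = 15 V.
KCL at each unknown node (sum of currents leaving = 0; resistances in Ω):
  Node 1: (V_1 - 15)/50 + (V_1 - 0)/150 = 0
Collecting terms: 0.02667 × V_1 = 0.3  =>  V_1 = 11.25 V
The requested potential is V_1 = 11.25 V.

Final answer: V_1 = 11.25 V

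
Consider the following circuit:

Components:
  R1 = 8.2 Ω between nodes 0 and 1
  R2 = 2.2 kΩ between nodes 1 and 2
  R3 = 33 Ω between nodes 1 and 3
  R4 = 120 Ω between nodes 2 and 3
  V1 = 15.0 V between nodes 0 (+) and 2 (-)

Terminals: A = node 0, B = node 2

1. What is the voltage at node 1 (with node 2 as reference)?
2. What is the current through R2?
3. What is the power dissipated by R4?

Nodal analysis, taking node 2 as the 0 V reference.
Source V1 fixes V_0 = 15 V.
KCL at each unknown node (sum of currents leaving = 0; resistances in Ω):
  Node 1: (V_1 - 15)/8.2 + (V_1 - 0)/2200 + (V_1 - V_3)/33 = 0
  Node 3: (V_3 - V_1)/33 + (V_3 - 0)/120 = 0
Collecting terms (coefficients in siemens):
  0.1527·V_1 - 0.0303·V_3 = 1.829
  0.03864·V_3 - 0.0303·V_1 = 0
Determinant D = (0.1527)(0.03864) - (-0.0303)(-0.0303) = 0.004982
V_1 = [(1.829)(0.03864) - (-0.0303)(0)]/D = 14.19 V
V_3 = [(0.1527)(0) - (1.829)(-0.0303)]/D = 11.13 V
Part 1:
  Read off the nodal solution: V_1 = 14.19 V
Part 2:
  I_R2 = (V_1 - V_2)/R2 = (14.19 - 0)/2200 = 0.006449 A
  Magnitude: I_R2 = 0.006449 A
Part 3:
  I_R4 = (V_2 - V_3)/R4 = (0 - 11.13)/120 = -0.09272 A
  P_R4 = I_R4² × R4 = (-0.09272)² × 120 = 1.032 W

Final answers:
1. V_1 = 14.19 V
2. I_R2 = 0.006449 A
3. P_R4 = 1.032 W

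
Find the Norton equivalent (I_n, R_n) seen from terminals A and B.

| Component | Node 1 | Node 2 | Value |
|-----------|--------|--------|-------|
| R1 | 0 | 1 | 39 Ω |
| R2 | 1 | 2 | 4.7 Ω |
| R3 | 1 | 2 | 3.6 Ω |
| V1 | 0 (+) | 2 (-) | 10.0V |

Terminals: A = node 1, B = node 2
Find the Thévenin equivalent first; then I_n = V_th/R_th and R_n = R_th.
Step 1 — V_th is the open-circuit voltage V_A - V_B (nothing connected across the terminals).
Nodal analysis, taking node 2 as the 0 V reference.
Source V1 fixes V_0 = 10 V.
KCL at each unknown node (sum of currents leaving = 0; resistances in Ω):
  Node 1: (V_1 - 10)/39 + (V_1 - 0)/4.7 + (V_1 - 0)/3.6 = 0
Collecting terms: 0.5162 × V_1 = 0.2564  =>  V_1 = 0.4967 V
V_th = V_1 - V_2 = 0.4967 - 0 = 0.4967 V
Step 2 — R_th: zero the source — replace V1 by a short circuit (node 2 merges into node 0) — and find the resistance seen between A (node 1) and B (node 0).
Reduce the network between node 1 (A) and node 0 (B) by series/parallel combination:
  Rp1 = R1 ‖ R2 ‖ R3 (parallel, all between nodes 0 and 1) = 1/(1/39 + 1/4.7 + 1/3.6) = 1.937 Ω
R_th = 1.937 Ω
I_n = V_th/R_th = 0.4967/1.937 = 0.2564 A, and R_n = R_th = 1.937 Ω

Final answer: I_n = 0.2564 A, R_n = 1.937 Ω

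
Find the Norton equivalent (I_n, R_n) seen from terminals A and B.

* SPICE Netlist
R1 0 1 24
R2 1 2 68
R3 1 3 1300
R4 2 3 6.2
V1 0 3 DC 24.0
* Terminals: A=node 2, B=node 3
Find the Thévenin equivalent first; then I_n = V_th/R_th and R_n = R_th.
Step 1 — V_th is the open-circuit voltage V_A - V_B (nothing connected across the terminals).
Nodal analysis, taking node 3 as the 0 V reference.
Source V1 fixes V_0 = 24 V.
KCL at each unknown node (sum of currents leaving = 0; resistances in Ω):
  Node 1: (V_1 - 24)/24 + (V_1 - V_2)/68 + (V_1 - 0)/1300 = 0
  Node 2: (V_2 - V_1)/68 + (V_2 - 0)/6.2 = 0
Collecting terms (coefficients in siemens):
  0.05714·V_1 - 0.01471·V_2 = 1
  0.176·V_2 - 0.01471·V_1 = 0
Determinant D = (0.05714)(0.176) - (-0.01471)(-0.01471) = 0.00984
V_1 = [(1)(0.176) - (-0.01471)(0)]/D = 17.88 V
V_2 = [(0.05714)(0) - (1)(-0.01471)]/D = 1.494 V
V_th = V_2 - V_3 = 1.494 - 0 = 1.494 V
Step 2 — R_th: zero the source — replace V1 by a short circuit (node 3 merges into node 0) — and find the resistance seen between A (node 2) and B (node 0).
Reduce the network between node 2 (A) and node 0 (B) by series/parallel combination:
  Rp1 = R1 ‖ R3 (parallel, both between nodes 0 and 1) = 1/(1/24 + 1/1300) = 23.56 Ω
  Rs1 = R2 + Rp1 (series, joined only at node 1) = 68 + 23.56 = 91.56 Ω
  Rp2 = R4 ‖ Rs1 (parallel, both between nodes 0 and 2) = 1/(1/6.2 + 1/91.56) = 5.807 Ω
R_th = 5.807 Ω
I_n = V_th/R_th = 1.494/5.807 = 0.2574 A, and R_n = R_th = 5.807 Ω

Final answer: I_n = 0.2574 A, R_n = 5.807 Ω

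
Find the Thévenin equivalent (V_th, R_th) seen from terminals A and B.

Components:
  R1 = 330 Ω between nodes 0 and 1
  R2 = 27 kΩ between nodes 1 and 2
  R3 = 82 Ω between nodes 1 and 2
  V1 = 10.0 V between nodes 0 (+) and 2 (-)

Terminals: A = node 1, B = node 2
Step 1 — V_th is the open-circuit voltage V_A - V_B (nothing connected across the terminals).
Nodal analysis, taking node 2 as the 0 V reference.
Source V1 fixes V_0 = 10 V.
KCL at each unknown node (sum of currents leaving = 0; resistances in Ω):
  Node 1: (V_1 - 10)/330 + (V_1 - 0)/27000 + (V_1 - 0)/82 = 0
Collecting terms: 0.01526 × V_1 = 0.0303  =>  V_1 = 1.985 V
V_th = V_1 - V_2 = 1.985 - 0 = 1.985 V
Step 2 — R_th: zero the source — replace V1 by a short circuit (node 2 merges into node 0) — and find the resistance seen between A (node 1) and B (node 0).
Reduce the network between node 1 (A) and node 0 (B) by series/parallel combination:
  Rp1 = R1 ‖ R2 ‖ R3 (parallel, all between nodes 0 and 1) = 1/(1/330 + 1/27000 + 1/82) = 65.52 Ω
R_th = 65.52 Ω

Final answer: V_th = 1.985 V, R_th = 65.52 Ω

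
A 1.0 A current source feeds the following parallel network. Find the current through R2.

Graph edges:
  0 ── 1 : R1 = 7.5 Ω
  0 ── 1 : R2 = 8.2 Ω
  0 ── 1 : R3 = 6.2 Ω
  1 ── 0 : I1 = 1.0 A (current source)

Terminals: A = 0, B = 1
All resistors sit directly between nodes 0 and 1, so they are in parallel and share one voltage V; the full source current 1 A splits among them.
1/R_par = 1/7.5 + 1/8.2 + 1/6.2 = 0.4166 S  =>  R_par = 2.401 Ω
V = I × R_par = 1 × 2.401 = 2.401 V
I_R2 = V/R2 = 2.401/8.2 = 0.2927 A

Final answer: 0.2927 A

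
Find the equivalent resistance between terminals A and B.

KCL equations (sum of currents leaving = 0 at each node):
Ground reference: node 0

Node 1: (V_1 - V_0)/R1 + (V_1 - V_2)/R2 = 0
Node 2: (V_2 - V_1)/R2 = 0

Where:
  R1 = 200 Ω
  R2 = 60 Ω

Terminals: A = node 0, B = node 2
Reduce the network between node 0 (A) and node 2 (B) by series/parallel combination:
  Rs1 = R1 + R2 (series, joined only at node 1) = 200 + 60 = 260 Ω
R_eq = 260 Ω

Final answer: 260 Ω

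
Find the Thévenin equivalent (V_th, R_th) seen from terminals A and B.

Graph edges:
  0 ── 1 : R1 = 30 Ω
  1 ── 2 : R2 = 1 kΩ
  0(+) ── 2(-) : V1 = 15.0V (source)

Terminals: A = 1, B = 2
Step 1 — V_th is the open-circuit voltage V_A - V_B (nothing connected across the terminals).
Nodal analysis, taking node 2 as the 0 V reference.
Source V1 fixes V_0 = 15 V.
KCL at each unknown node (sum of currents leaving = 0; resistances in Ω):
  Node 1: (V_1 - 15)/30 + (V_1 - 0)/1000 = 0
Collecting terms: 0.03433 × V_1 = 0.5  =>  V_1 = 14.56 V
V_th = V_1 - V_2 = 14.56 - 0 = 14.56 V
Step 2 — R_th: zero the source — replace V1 by a short circuit (node 2 merges into node 0) — and find the resistance seen between A (node 1) and B (node 0).
Reduce the network between node 1 (A) and node 0 (B) by series/parallel combination:
  Rp1 = R1 ‖ R2 (parallel, both between nodes 0 and 1) = 1/(1/30 + 1/1000) = 29.13 Ω
R_th = 29.13 Ω

Final answer: V_th = 14.56 V, R_th = 29.13 Ω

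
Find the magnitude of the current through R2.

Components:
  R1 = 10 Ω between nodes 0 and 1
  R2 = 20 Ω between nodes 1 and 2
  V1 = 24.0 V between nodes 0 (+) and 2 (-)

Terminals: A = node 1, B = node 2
Nodal analysis, taking node 2 as the 0 V reference.
Source V1 fixes V_0 = 24 V.
KCL at each unknown node (sum of currents leaving = 0; resistances in Ω):
  Node 1: (V_1 - 24)/10 + (V_1 - 0)/20 = 0
Collecting terms: 0.15 × V_1 = 2.4  =>  V_1 = 16 V
I_R2 = (V_1 - V_2)/R2 = (16 - 0)/20 = 0.8 A
|I_R2| = 0.8 A

Final answer: |I_R2| = 0.8 A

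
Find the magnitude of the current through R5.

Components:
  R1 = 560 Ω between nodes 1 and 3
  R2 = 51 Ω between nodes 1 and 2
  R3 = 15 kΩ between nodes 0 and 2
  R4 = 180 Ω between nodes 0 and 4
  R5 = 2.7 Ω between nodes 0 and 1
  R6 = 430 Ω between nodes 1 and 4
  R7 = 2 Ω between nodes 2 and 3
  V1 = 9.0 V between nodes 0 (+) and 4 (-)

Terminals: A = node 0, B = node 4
Nodal analysis, taking node 4 as the 0 V reference.
Source V1 fixes V_0 = 9 V.
KCL at each unknown node (sum of currents leaving = 0; resistances in Ω):
  Node 1: (V_1 - V_3)/560 + (V_1 - V_2)/51 + (V_1 - 9)/2.7 + (V_1 - 0)/430 = 0
  Node 2: (V_2 - V_1)/51 + (V_2 - 9)/15000 + (V_2 - V_3)/2 = 0
  Node 3: (V_3 - V_1)/560 + (V_3 - V_2)/2 = 0
Collecting terms (coefficients in siemens):
  0.3941·V_1 - 0.01961·V_2 - 0.001786·V_3 = 3.333
  0.5197·V_2 - 0.01961·V_1 - 0.5·V_3 = 0.0006
  0.5018·V_3 - 0.001786·V_1 - 0.5·V_2 = 0
Solving these 3 simultaneous equations (Gaussian elimination) gives:
  V_1 = 8.944 V, V_2 = 8.944 V, V_3 = 8.944 V
I_R5 = (V_0 - V_1)/R5 = (9 - 8.944)/2.7 = 0.0208 A
|I_R5| = 0.0208 A

Final answer: |I_R5| = 0.0208 A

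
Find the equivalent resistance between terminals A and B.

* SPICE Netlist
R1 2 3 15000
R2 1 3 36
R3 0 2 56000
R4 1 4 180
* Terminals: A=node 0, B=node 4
Reduce the network between node 0 (A) and node 4 (B) by series/parallel combination:
  Rs1 = R2 + R4 (series, joined only at node 1) = 36 + 180 = 216 Ω
  Rs2 = R3 + R1 (series, joined only at node 2) = 56000 + 15000 = 71000 Ω
  Rs3 = Rs1 + Rs2 (series, joined only at node 3) = 216 + 71000 = 71220 Ω
R_eq = 71.22 kΩ

Final answer: 71.22 kΩ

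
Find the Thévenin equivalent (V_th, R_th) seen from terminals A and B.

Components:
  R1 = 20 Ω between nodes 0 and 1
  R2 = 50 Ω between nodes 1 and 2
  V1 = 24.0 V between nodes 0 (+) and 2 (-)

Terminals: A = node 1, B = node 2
Step 1 — V_th is the open-circuit voltage V_A - V_B (nothing connected across the terminals).
Nodal analysis, taking node 2 as the 0 V reference.
Source V1 fixes V_0 = 24 V.
KCL at each unknown node (sum of currents leaving = 0; resistances in Ω):
  Node 1: (V_1 - 24)/20 + (V_1 - 0)/50 = 0
Collecting terms: 0.07 × V_1 = 1.2  =>  V_1 = 17.14 V
V_th = V_1 - V_2 = 17.14 - 0 = 17.14 V
Step 2 — R_th: zero the source — replace V1 by a short circuit (node 2 merges into node 0) — and find the resistance seen between A (node 1) and B (node 0).
Reduce the network between node 1 (A) and node 0 (B) by series/parallel combination:
  Rp1 = R1 ‖ R2 (parallel, both between nodes 0 and 1) = 1/(1/20 + 1/50) = 14.29 Ω
R_th = 14.29 Ω

Final answer: V_th = 17.14 V, R_th = 14.29 Ω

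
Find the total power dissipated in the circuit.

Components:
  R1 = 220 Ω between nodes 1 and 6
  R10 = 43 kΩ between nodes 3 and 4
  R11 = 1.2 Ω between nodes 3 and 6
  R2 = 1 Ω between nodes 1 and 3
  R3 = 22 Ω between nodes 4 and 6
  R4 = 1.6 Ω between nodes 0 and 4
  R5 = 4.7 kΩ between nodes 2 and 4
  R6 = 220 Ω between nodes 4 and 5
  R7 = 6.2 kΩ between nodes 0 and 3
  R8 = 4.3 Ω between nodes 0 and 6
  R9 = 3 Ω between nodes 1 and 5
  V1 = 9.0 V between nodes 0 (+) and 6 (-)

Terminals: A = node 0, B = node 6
Nodal analysis, taking node 6 as the 0 V reference.
Source V1 fixes V_0 = 9 V.
KCL at each unknown node (sum of currents leaving = 0; resistances in Ω):
  Node 1: (V_1 - 0)/220 + (V_1 - V_3)/1 + (V_1 - V_5)/3 = 0
  Node 2: (V_2 - V_4)/4700 = 0
  Node 3: (V_3 - V_1)/1 + (V_3 - 9)/6200 + (V_3 - V_4)/43000 + (V_3 - 0)/1.2 = 0
  Node 4: (V_4 - 0)/22 + (V_4 - 9)/1.6 + (V_4 - V_2)/4700 + (V_4 - V_5)/220 + (V_4 - V_3)/43000 = 0
  Node 5: (V_5 - V_4)/220 + (V_5 - V_1)/3 = 0
Collecting terms (coefficients in siemens):
  1.338·V_1 - 1·V_3 - 0.3333·V_5 = 0
  0.0002128·V_2 - 0.0002128·V_4 = 0
  1.834·V_3 - 1·V_1 - 0.00002326·V_4 = 0.001452
  0.6752·V_4 - 0.0002128·V_2 - 0.00002326·V_3 - 0.004545·V_5 = 5.625
  0.3379·V_5 - 0.3333·V_1 - 0.004545·V_4 = 0
Solving these 5 simultaneous equations (Gaussian elimination) gives:
  V_1 = 0.08255 V, V_2 = 8.334 V, V_3 = 0.04592 V, V_4 = 8.334 V
  V_5 = 0.1936 V
Power in each resistor, P = (ΔV)²/R:
  P_R1 = (0.08255 - 0)²/220 = 0.00003097 W
  P_R2 = (0.08255 - 0.04592)²/1 = 0.001342 W
  P_R3 = (8.334 - 0)²/22 = 3.157 W
  P_R4 = (9 - 8.334)²/1.6 = 0.2769 W
  P_R5 = (8.334 - 8.334)²/4700 = 0 W
  P_R6 = (8.334 - 0.1936)²/220 = 0.3012 W
  P_R7 = (9 - 0.04592)²/6200 = 0.01293 W
  P_R8 = (9 - 0)²/4.3 = 18.84 W
  P_R9 = (0.08255 - 0.1936)²/3 = 0.004108 W
  P_R10 = (0.04592 - 8.334)²/43000 = 0.001598 W
  P_R11 = (0.04592 - 0)²/1.2 = 0.001757 W
P_total = P_R1 + P_R2 + P_R3 + P_R4 + P_R5 + P_R6 + P_R7 + P_R8 + P_R9 + P_R10 + P_R11 = 22.59 W

Final answer: 22.59 W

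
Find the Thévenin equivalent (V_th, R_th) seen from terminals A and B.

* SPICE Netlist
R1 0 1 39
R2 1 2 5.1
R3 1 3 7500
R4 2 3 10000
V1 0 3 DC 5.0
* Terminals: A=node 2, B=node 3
Step 1 — V_th is the open-circuit voltage V_A - V_B (nothing connected across the terminals).
Nodal analysis, taking node 3 as the 0 V reference.
Source V1 fixes V_0 = 5 V.
KCL at each unknown node (sum of currents leaving = 0; resistances in Ω):
  Node 1: (V_1 - 5)/39 + (V_1 - V_2)/5.1 + (V_1 - 0)/7500 = 0
  Node 2: (V_2 - V_1)/5.1 + (V_2 - 0)/10000 = 0
Collecting terms (coefficients in siemens):
  0.2219·V_1 - 0.1961·V_2 = 0.1282
  0.1962·V_2 - 0.1961·V_1 = 0
Determinant D = (0.2219)(0.1962) - (-0.1961)(-0.1961) = 0.005076
V_1 = [(0.1282)(0.1962) - (-0.1961)(0)]/D = 4.955 V
V_2 = [(0.2219)(0) - (0.1282)(-0.1961)]/D = 4.952 V
V_th = V_2 - V_3 = 4.952 - 0 = 4.952 V
Step 2 — R_th: zero the source — replace V1 by a short circuit (node 3 merges into node 0) — and find the resistance seen between A (node 2) and B (node 0).
Reduce the network between node 2 (A) and node 0 (B) by series/parallel combination:
  Rp1 = R1 ‖ R3 (parallel, both between nodes 0 and 1) = 1/(1/39 + 1/7500) = 38.8 Ω
  Rs1 = R2 + Rp1 (series, joined only at node 1) = 5.1 + 38.8 = 43.9 Ω
  Rp2 = R4 ‖ Rs1 (parallel, both between nodes 0 and 2) = 1/(1/10000 + 1/43.9) = 43.71 Ω
R_th = 43.71 Ω

Final answer: V_th = 4.952 V, R_th = 43.71 Ω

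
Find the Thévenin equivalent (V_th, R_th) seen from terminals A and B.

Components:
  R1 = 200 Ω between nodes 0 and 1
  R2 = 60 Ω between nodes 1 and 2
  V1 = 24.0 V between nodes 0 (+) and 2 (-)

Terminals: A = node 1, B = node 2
Step 1 — V_th is the open-circuit voltage V_A - V_B (nothing connected across the terminals).
Nodal analysis, taking node 2 as the 0 V reference.
Source V1 fixes V_0 = 24 V.
KCL at each unknown node (sum of currents leaving = 0; resistances in Ω):
  Node 1: (V_1 - 24)/200 + (V_1 - 0)/60 = 0
Collecting terms: 0.02167 × V_1 = 0.12  =>  V_1 = 5.538 V
V_th = V_1 - V_2 = 5.538 - 0 = 5.538 V
Step 2 — R_th: zero the source — replace V1 by a short circuit (node 2 merges into node 0) — and find the resistance seen between A (node 1) and B (node 0).
Reduce the network between node 1 (A) and node 0 (B) by series/parallel combination:
  Rp1 = R1 ‖ R2 (parallel, both between nodes 0 and 1) = 1/(1/200 + 1/60) = 46.15 Ω
R_th = 46.15 Ω

Final answer: V_th = 5.538 V, R_th = 46.15 Ω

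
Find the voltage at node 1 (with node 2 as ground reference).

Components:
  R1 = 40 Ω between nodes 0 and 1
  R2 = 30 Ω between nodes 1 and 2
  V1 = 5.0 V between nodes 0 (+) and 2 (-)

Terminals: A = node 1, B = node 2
Nodal analysis, taking node 2 as the 0 V reference.
Source V1 fixes V_0 = 5 V.
KCL at each unknown node (sum of currents leaving = 0; resistances in Ω):
  Node 1: (V_1 - 5)/40 + (V_1 - 0)/30 = 0
Collecting terms: 0.05833 × V_1 = 0.125  =>  V_1 = 2.143 V
The requested potential is V_1 = 2.143 V.

Final answer: V_1 = 2.143 V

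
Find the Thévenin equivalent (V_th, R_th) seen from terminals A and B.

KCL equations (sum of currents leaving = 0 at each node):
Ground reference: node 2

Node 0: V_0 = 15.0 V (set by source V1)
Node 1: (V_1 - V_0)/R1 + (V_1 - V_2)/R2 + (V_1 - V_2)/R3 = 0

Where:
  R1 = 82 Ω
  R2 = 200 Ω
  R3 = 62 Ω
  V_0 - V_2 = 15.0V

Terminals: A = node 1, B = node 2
Step 1 — V_th is the open-circuit voltage V_A - V_B (nothing connected across the terminals).
Nodal analysis, taking node 2 as the 0 V reference.
Source V1 fixes V_0 = 15 V.
KCL at each unknown node (sum of currents leaving = 0; resistances in Ω):
  Node 1: (V_1 - 15)/82 + (V_1 - 0)/200 + (V_1 - 0)/62 = 0
Collecting terms: 0.03332 × V_1 = 0.1829  =>  V_1 = 5.489 V
V_th = V_1 - V_2 = 5.489 - 0 = 5.489 V
Step 2 — R_th: zero the source — replace V1 by a short circuit (node 2 merges into node 0) — and find the resistance seen between A (node 1) and B (node 0).
Reduce the network between node 1 (A) and node 0 (B) by series/parallel combination:
  Rp1 = R1 ‖ R2 ‖ R3 (parallel, all between nodes 0 and 1) = 1/(1/82 + 1/200 + 1/62) = 30.01 Ω
R_th = 30.01 Ω

Final answer: V_th = 5.489 V, R_th = 30.01 Ω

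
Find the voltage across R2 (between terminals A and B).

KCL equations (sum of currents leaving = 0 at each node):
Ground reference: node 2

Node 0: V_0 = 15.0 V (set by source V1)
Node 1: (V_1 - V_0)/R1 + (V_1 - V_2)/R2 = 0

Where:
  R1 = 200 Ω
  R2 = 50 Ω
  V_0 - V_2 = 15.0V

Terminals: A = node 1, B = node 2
R1 and R2 are in series across V1 (node 0 → node 1 → node 2), and the output A–B is taken across R2, so this is a voltage divider.
Series current: I = V1/(R1 + R2) = 15/(200 + 50) = 15/250 = 0.06 A
V_R2 = I × R2 = V1 × R2/(R1 + R2) = 15 × 50/250 = 3 V

Final answer: 3 V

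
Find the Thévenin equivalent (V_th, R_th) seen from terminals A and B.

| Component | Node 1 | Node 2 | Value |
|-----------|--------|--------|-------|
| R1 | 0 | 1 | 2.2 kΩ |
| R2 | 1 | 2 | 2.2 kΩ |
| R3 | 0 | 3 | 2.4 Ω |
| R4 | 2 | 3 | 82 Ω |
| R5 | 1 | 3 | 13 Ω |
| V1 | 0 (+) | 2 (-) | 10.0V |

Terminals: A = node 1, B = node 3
Step 1 — V_th is the open-circuit voltage V_A - V_B (nothing connected across the terminals).
Nodal analysis, taking node 2 as the 0 V reference.
Source V1 fixes V_0 = 10 V.
KCL at each unknown node (sum of currents leaving = 0; resistances in Ω):
  Node 1: (V_1 - 10)/2200 + (V_1 - 0)/2200 + (V_1 - V_3)/13 = 0
  Node 3: (V_3 - 10)/2.4 + (V_3 - 0)/82 + (V_3 - V_1)/13 = 0
Collecting terms (coefficients in siemens):
  0.07783·V_1 - 0.07692·V_3 = 0.004545
  0.5058·V_3 - 0.07692·V_1 = 4.167
Determinant D = (0.07783)(0.5058) - (-0.07692)(-0.07692) = 0.03345
V_1 = [(0.004545)(0.5058) - (-0.07692)(4.167)]/D = 9.651 V
V_3 = [(0.07783)(4.167) - (0.004545)(-0.07692)]/D = 9.706 V
V_th = V_1 - V_3 = 9.651 - 9.706 = -0.05496 V
Step 2 — R_th: zero the source — replace V1 by a short circuit (node 2 merges into node 0) — and find the resistance seen between A (node 1) and B (node 3).
Reduce the network between node 1 (A) and node 3 (B) by series/parallel combination:
  Rp1 = R1 ‖ R2 (parallel, both between nodes 0 and 1) = 1/(1/2200 + 1/2200) = 1100 Ω
  Rp2 = R3 ‖ R4 (parallel, both between nodes 0 and 3) = 1/(1/2.4 + 1/82) = 2.332 Ω
  Rs1 = Rp1 + Rp2 (series, joined only at node 0) = 1100 + 2.332 = 1102 Ω
  Rp3 = R5 ‖ Rs1 (parallel, both between nodes 1 and 3) = 1/(1/13 + 1/1102) = 12.85 Ω
R_th = 12.85 Ω

Final answer: V_th = -0.05496 V, R_th = 12.85 Ω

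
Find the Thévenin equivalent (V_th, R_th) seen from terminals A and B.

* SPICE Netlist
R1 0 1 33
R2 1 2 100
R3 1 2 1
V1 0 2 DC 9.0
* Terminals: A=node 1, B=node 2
Step 1 — V_th is the open-circuit voltage V_A - V_B (nothing connected across the terminals).
Nodal analysis, taking node 2 as the 0 V reference.
Source V1 fixes V_0 = 9 V.
KCL at each unknown node (sum of currents leaving = 0; resistances in Ω):
  Node 1: (V_1 - 9)/33 + (V_1 - 0)/100 + (V_1 - 0)/1 = 0
Collecting terms: 1.04 × V_1 = 0.2727  =>  V_1 = 0.2622 V
V_th = V_1 - V_2 = 0.2622 - 0 = 0.2622 V
Step 2 — R_th: zero the source — replace V1 by a short circuit (node 2 merges into node 0) — and find the resistance seen between A (node 1) and B (node 0).
Reduce the network between node 1 (A) and node 0 (B) by series/parallel combination:
  Rp1 = R1 ‖ R2 ‖ R3 (parallel, all between nodes 0 and 1) = 1/(1/33 + 1/100 + 1/1) = 0.9613 Ω
R_th = 0.9613 Ω

Final answer: V_th = 0.2622 V, R_th = 0.9613 Ω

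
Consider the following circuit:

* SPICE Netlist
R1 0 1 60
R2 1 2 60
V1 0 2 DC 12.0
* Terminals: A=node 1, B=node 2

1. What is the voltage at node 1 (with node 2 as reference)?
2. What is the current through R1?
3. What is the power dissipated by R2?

Nodal analysis, taking node 2 as the 0 V reference.
Source V1 fixes V_0 = 12 V.
KCL at each unknown node (sum of currents leaving = 0; resistances in Ω):
  Node 1: (V_1 - 12)/60 + (V_1 - 0)/60 = 0
Collecting terms: 0.03333 × V_1 = 0.2  =>  V_1 = 6 V
Part 1:
  Read off the nodal solution: V_1 = 6 V
Part 2:
  I_R1 = (V_0 - V_1)/R1 = (12 - 6)/60 = 0.1 A
  Magnitude: I_R1 = 0.1 A
Part 3:
  I_R2 = (V_1 - V_2)/R2 = (6 - 0)/60 = 0.1 A
  P_R2 = I_R2² × R2 = (0.1)² × 60 = 0.6 W

Final answers:
1. V_1 = 6 V
2. I_R1 = 0.1 A
3. P_R2 = 0.6 W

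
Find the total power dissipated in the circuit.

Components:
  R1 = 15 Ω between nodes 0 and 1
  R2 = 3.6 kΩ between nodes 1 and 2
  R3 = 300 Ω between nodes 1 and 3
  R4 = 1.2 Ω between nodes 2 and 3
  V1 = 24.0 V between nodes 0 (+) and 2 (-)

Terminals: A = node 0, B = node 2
Nodal analysis, taking node 2 as the 0 V reference.
Source V1 fixes V_0 = 24 V.
KCL at each unknown node (sum of currents leaving = 0; resistances in Ω):
  Node 1: (V_1 - 24)/15 + (V_1 - 0)/3600 + (V_1 - V_3)/300 = 0
  Node 3: (V_3 - V_1)/300 + (V_3 - 0)/1.2 = 0
Collecting terms (coefficients in siemens):
  0.07028·V_1 - 0.003333·V_3 = 1.6
  0.8367·V_3 - 0.003333·V_1 = 0
Determinant D = (0.07028)(0.8367) - (-0.003333)(-0.003333) = 0.05879
V_1 = [(1.6)(0.8367) - (-0.003333)(0)]/D = 22.77 V
V_3 = [(0.07028)(0) - (1.6)(-0.003333)]/D = 0.09072 V
Power in each resistor, P = (ΔV)²/R:
  P_R1 = (24 - 22.77)²/15 = 0.1007 W
  P_R2 = (22.77 - 0)²/3600 = 0.144 W
  P_R3 = (22.77 - 0.09072)²/300 = 1.715 W
  P_R4 = (0 - 0.09072)²/1.2 = 0.006859 W
P_total = P_R1 + P_R2 + P_R3 + P_R4 = 1.966 W

Final answer: 1.966 W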